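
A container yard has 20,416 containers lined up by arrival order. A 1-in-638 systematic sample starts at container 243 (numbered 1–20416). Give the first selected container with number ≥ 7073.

k = 638
Steps past start: ⌈(7073 − 243)/638⌉ = ⌈6830/638⌉ = 11
Selected container: 243 + 11×638 = 7261

7261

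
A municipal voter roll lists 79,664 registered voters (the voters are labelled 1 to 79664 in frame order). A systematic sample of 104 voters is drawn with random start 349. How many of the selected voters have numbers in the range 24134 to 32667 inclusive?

11

k = 79664/104 = 766
First selection ≥ 24134: 349 + ⌈(24134−349)/766⌉·766 = 349 + 32×766 = 24861
Last selection ≤ 32667: 349 + ⌊(32667−349)/766⌋·766 = 349 + 42×766 = 32521
Count = 42 − 32 + 1 = 11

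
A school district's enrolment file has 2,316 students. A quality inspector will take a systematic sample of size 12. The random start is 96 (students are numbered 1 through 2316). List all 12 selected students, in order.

k = N/n = 2316/12 = 193
student 1: 96
student 2: 96 + 193 = 289
student 3: 289 + 193 = 482
student 4: 482 + 193 = 675
student 5: 675 + 193 = 868
student 6: 868 + 193 = 1061
student 7: 1061 + 193 = 1254
student 8: 1254 + 193 = 1447
student 9: 1447 + 193 = 1640
student 10: 1640 + 193 = 1833
student 11: 1833 + 193 = 2026
student 12: 2026 + 193 = 2219

96, 289, 482, 675, 868, 1061, 1254, 1447, 1640, 1833, 2026, 2219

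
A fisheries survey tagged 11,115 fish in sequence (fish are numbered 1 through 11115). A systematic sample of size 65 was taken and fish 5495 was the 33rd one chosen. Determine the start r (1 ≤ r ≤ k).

k = 11115/65 = 171
r = 5495 − (33−1)×171 = 5495 − 5472 = 23

23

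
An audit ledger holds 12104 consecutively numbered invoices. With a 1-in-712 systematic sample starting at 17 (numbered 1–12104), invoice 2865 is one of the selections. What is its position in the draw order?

5

k = 712
position = (2865 − 17)/712 + 1 = 2848/712 + 1 = 4 + 1 = 5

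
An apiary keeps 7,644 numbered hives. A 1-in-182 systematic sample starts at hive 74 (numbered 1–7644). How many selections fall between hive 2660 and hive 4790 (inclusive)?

11

k = 182
First selection ≥ 2660: 74 + ⌈(2660−74)/182⌉·182 = 74 + 15×182 = 2804
Last selection ≤ 4790: 74 + ⌊(4790−74)/182⌋·182 = 74 + 25×182 = 4624
Count = 25 − 15 + 1 = 11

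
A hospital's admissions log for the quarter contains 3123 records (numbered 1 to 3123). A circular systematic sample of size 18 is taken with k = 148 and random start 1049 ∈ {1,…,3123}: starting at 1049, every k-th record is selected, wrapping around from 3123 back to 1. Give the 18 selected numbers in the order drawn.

1049, 1197, 1345, 1493, 1641, 1789, 1937, 2085, 2233, 2381, 2529, 2677, 2825, 2973, 3121, 146, 294, 442

Selection 1: 1049
Selection 2: 1049 + 148 = 1197
Selection 3: 1197 + 148 = 1345
Selection 4: 1345 + 148 = 1493
Selection 5: 1493 + 148 = 1641
Selection 6: 1641 + 148 = 1789
Selection 7: 1789 + 148 = 1937
Selection 8: 1937 + 148 = 2085
Selection 9: 2085 + 148 = 2233
Selection 10: 2233 + 148 = 2381
Selection 11: 2381 + 148 = 2529
Selection 12: 2529 + 148 = 2677
Selection 13: 2677 + 148 = 2825
Selection 14: 2825 + 148 = 2973
Selection 15: 2973 + 148 = 3121
Selection 16: 3121 + 148 = 3269 → 3269 − 3123 = 146
Selection 17: 146 + 148 = 294
Selection 18: 294 + 148 = 442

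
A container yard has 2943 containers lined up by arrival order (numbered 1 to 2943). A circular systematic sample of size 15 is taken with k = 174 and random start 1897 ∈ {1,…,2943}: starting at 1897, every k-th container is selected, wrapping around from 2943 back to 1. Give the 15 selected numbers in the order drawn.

Selection 1: 1897
Selection 2: 1897 + 174 = 2071
Selection 3: 2071 + 174 = 2245
Selection 4: 2245 + 174 = 2419
Selection 5: 2419 + 174 = 2593
Selection 6: 2593 + 174 = 2767
Selection 7: 2767 + 174 = 2941
Selection 8: 2941 + 174 = 3115 → 3115 − 2943 = 172
Selection 9: 172 + 174 = 346
Selection 10: 346 + 174 = 520
Selection 11: 520 + 174 = 694
Selection 12: 694 + 174 = 868
Selection 13: 868 + 174 = 1042
Selection 14: 1042 + 174 = 1216
Selection 15: 1216 + 174 = 1390

1897, 2071, 2245, 2419, 2593, 2767, 2941, 172, 346, 520, 694, 868, 1042, 1216, 1390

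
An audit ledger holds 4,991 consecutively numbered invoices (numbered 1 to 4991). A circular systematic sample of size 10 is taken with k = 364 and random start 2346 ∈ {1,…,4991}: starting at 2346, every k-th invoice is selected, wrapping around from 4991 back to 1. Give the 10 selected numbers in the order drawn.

Selection 1: 2346
Selection 2: 2346 + 364 = 2710
Selection 3: 2710 + 364 = 3074
Selection 4: 3074 + 364 = 3438
Selection 5: 3438 + 364 = 3802
Selection 6: 3802 + 364 = 4166
Selection 7: 4166 + 364 = 4530
Selection 8: 4530 + 364 = 4894
Selection 9: 4894 + 364 = 5258 → 5258 − 4991 = 267
Selection 10: 267 + 364 = 631

2346, 2710, 3074, 3438, 3802, 4166, 4530, 4894, 267, 631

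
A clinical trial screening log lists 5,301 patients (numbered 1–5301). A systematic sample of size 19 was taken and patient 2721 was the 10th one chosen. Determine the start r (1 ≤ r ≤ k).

210

k = 5301/19 = 279
r = 2721 − (10−1)×279 = 2721 − 2511 = 210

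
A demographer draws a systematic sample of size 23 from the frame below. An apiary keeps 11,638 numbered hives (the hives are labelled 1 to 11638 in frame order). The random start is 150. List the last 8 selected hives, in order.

k = N/n = 11638/23 = 506
16th selection = 150 + 15×506 = 7740
17th: 7740 + 506 = 8246
18th: 8246 + 506 = 8752
19th: 8752 + 506 = 9258
20th: 9258 + 506 = 9764
21st: 9764 + 506 = 10270
22nd: 10270 + 506 = 10776
23rd: 10776 + 506 = 11282

7740, 8246, 8752, 9258, 9764, 10270, 10776, 11282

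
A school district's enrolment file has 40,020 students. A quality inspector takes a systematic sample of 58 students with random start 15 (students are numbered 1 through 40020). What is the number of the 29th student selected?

19335

k = 40020/58 = 690
29th selection = r + (29−1)·k = 15 + 28×690 = 15 + 19320 = 19335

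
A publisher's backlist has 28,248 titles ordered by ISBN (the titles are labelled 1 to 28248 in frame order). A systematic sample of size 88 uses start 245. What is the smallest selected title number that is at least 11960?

12122

k = 28248/88 = 321
Steps past start: ⌈(11960 − 245)/321⌉ = ⌈11715/321⌉ = 37
Selected title: 245 + 37×321 = 12122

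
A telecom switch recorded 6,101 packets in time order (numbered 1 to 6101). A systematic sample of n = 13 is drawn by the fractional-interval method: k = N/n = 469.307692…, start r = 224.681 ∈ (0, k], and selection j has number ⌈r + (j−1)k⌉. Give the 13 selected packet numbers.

j=1: r + 0k = 224.681 → ⌈·⌉ = 225
j=2: r + 1k = 693.988692… → ⌈·⌉ = 694
j=3: r + 2k = 1163.296384… → ⌈·⌉ = 1164
j=4: r + 3k = 1632.604076… → ⌈·⌉ = 1633
j=5: r + 4k = 2101.911769… → ⌈·⌉ = 2102
j=6: r + 5k = 2571.219461… → ⌈·⌉ = 2572
j=7: r + 6k = 3040.527153… → ⌈·⌉ = 3041
j=8: r + 7k = 3509.834846… → ⌈·⌉ = 3510
j=9: r + 8k = 3979.142538… → ⌈·⌉ = 3980
j=10: r + 9k = 4448.450230… → ⌈·⌉ = 4449
j=11: r + 10k = 4917.757923… → ⌈·⌉ = 4918
j=12: r + 11k = 5387.065615… → ⌈·⌉ = 5388
j=13: r + 12k = 5856.373307… → ⌈·⌉ = 5857

225, 694, 1164, 1633, 2102, 2572, 3041, 3510, 3980, 4449, 4918, 5388, 5857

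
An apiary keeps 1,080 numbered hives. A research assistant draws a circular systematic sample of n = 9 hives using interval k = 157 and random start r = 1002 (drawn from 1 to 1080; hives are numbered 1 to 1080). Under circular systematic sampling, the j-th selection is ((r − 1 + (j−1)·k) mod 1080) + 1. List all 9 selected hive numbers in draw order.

Selection 1: 1002
Selection 2: 1002 + 157 = 1159 → 1159 − 1080 = 79
Selection 3: 79 + 157 = 236
Selection 4: 236 + 157 = 393
Selection 5: 393 + 157 = 550
Selection 6: 550 + 157 = 707
Selection 7: 707 + 157 = 864
Selection 8: 864 + 157 = 1021
Selection 9: 1021 + 157 = 1178 → 1178 − 1080 = 98

1002, 79, 236, 393, 550, 707, 864, 1021, 98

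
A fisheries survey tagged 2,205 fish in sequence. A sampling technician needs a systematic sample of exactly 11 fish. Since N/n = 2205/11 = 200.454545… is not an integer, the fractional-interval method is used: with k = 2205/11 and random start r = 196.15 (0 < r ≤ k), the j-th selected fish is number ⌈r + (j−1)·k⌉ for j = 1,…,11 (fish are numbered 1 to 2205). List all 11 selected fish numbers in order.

197, 397, 598, 798, 998, 1199, 1399, 1600, 1800, 2001, 2201

j=1: r + 0k = 196.15 → ⌈·⌉ = 197
j=2: r + 1k = 396.604545… → ⌈·⌉ = 397
j=3: r + 2k = 597.059090… → ⌈·⌉ = 598
j=4: r + 3k = 797.513636… → ⌈·⌉ = 798
j=5: r + 4k = 997.968181… → ⌈·⌉ = 998
j=6: r + 5k = 1198.422727… → ⌈·⌉ = 1199
j=7: r + 6k = 1398.877272… → ⌈·⌉ = 1399
j=8: r + 7k = 1599.331818… → ⌈·⌉ = 1600
j=9: r + 8k = 1799.786363… → ⌈·⌉ = 1800
j=10: r + 9k = 2000.240909… → ⌈·⌉ = 2001
j=11: r + 10k = 2200.695454… → ⌈·⌉ = 2201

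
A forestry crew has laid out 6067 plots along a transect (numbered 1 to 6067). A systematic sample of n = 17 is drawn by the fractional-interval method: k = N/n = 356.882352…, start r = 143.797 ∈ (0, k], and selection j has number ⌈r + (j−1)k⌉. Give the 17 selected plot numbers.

j=1: r + 0k = 143.797 → ⌈·⌉ = 144
j=2: r + 1k = 500.679352… → ⌈·⌉ = 501
j=3: r + 2k = 857.561705… → ⌈·⌉ = 858
j=4: r + 3k = 1214.444058… → ⌈·⌉ = 1215
j=5: r + 4k = 1571.326411… → ⌈·⌉ = 1572
j=6: r + 5k = 1928.208764… → ⌈·⌉ = 1929
j=7: r + 6k = 2285.091117… → ⌈·⌉ = 2286
j=8: r + 7k = 2641.973470… → ⌈·⌉ = 2642
j=9: r + 8k = 2998.855823… → ⌈·⌉ = 2999
j=10: r + 9k = 3355.738176… → ⌈·⌉ = 3356
j=11: r + 10k = 3712.620529… → ⌈·⌉ = 3713
j=12: r + 11k = 4069.502882… → ⌈·⌉ = 4070
j=13: r + 12k = 4426.385235… → ⌈·⌉ = 4427
j=14: r + 13k = 4783.267588… → ⌈·⌉ = 4784
j=15: r + 14k = 5140.149941… → ⌈·⌉ = 5141
j=16: r + 15k = 5497.032294… → ⌈·⌉ = 5498
j=17: r + 16k = 5853.914647… → ⌈·⌉ = 5854

144, 501, 858, 1215, 1572, 1929, 2286, 2642, 2999, 3356, 3713, 4070, 4427, 4784, 5141, 5498, 5854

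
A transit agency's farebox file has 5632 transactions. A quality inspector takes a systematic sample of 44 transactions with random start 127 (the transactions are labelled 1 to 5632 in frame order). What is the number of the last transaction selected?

k = 5632/44 = 128
44th selection = r + (44−1)·k = 127 + 43×128 = 127 + 5504 = 5631

5631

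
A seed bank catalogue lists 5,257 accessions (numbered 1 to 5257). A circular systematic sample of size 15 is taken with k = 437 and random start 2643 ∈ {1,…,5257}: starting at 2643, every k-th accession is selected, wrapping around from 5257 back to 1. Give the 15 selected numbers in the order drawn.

2643, 3080, 3517, 3954, 4391, 4828, 8, 445, 882, 1319, 1756, 2193, 2630, 3067, 3504

Selection 1: 2643
Selection 2: 2643 + 437 = 3080
Selection 3: 3080 + 437 = 3517
Selection 4: 3517 + 437 = 3954
Selection 5: 3954 + 437 = 4391
Selection 6: 4391 + 437 = 4828
Selection 7: 4828 + 437 = 5265 → 5265 − 5257 = 8
Selection 8: 8 + 437 = 445
Selection 9: 445 + 437 = 882
Selection 10: 882 + 437 = 1319
Selection 11: 1319 + 437 = 1756
Selection 12: 1756 + 437 = 2193
Selection 13: 2193 + 437 = 2630
Selection 14: 2630 + 437 = 3067
Selection 15: 3067 + 437 = 3504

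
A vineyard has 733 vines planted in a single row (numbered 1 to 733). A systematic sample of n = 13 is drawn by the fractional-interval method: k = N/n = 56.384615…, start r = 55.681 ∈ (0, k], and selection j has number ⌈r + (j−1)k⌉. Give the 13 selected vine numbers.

j=1: r + 0k = 55.681 → ⌈·⌉ = 56
j=2: r + 1k = 112.065615… → ⌈·⌉ = 113
j=3: r + 2k = 168.450230… → ⌈·⌉ = 169
j=4: r + 3k = 224.834846… → ⌈·⌉ = 225
j=5: r + 4k = 281.219461… → ⌈·⌉ = 282
j=6: r + 5k = 337.604076… → ⌈·⌉ = 338
j=7: r + 6k = 393.988692… → ⌈·⌉ = 394
j=8: r + 7k = 450.373307… → ⌈·⌉ = 451
j=9: r + 8k = 506.757923… → ⌈·⌉ = 507
j=10: r + 9k = 563.142538… → ⌈·⌉ = 564
j=11: r + 10k = 619.527153… → ⌈·⌉ = 620
j=12: r + 11k = 675.911769… → ⌈·⌉ = 676
j=13: r + 12k = 732.296384… → ⌈·⌉ = 733

56, 113, 169, 225, 282, 338, 394, 451, 507, 564, 620, 676, 733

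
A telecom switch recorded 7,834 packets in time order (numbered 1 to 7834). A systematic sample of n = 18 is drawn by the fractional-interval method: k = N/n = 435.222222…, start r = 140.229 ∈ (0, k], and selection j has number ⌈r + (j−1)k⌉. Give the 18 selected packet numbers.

j=1: r + 0k = 140.229 → ⌈·⌉ = 141
j=2: r + 1k = 575.451222… → ⌈·⌉ = 576
j=3: r + 2k = 1010.673444… → ⌈·⌉ = 1011
j=4: r + 3k = 1445.895666… → ⌈·⌉ = 1446
j=5: r + 4k = 1881.117888… → ⌈·⌉ = 1882
j=6: r + 5k = 2316.340111… → ⌈·⌉ = 2317
j=7: r + 6k = 2751.562333… → ⌈·⌉ = 2752
j=8: r + 7k = 3186.784555… → ⌈·⌉ = 3187
j=9: r + 8k = 3622.006777… → ⌈·⌉ = 3623
j=10: r + 9k = 4057.229 → ⌈·⌉ = 4058
j=11: r + 10k = 4492.451222… → ⌈·⌉ = 4493
j=12: r + 11k = 4927.673444… → ⌈·⌉ = 4928
j=13: r + 12k = 5362.895666… → ⌈·⌉ = 5363
j=14: r + 13k = 5798.117888… → ⌈·⌉ = 5799
j=15: r + 14k = 6233.340111… → ⌈·⌉ = 6234
j=16: r + 15k = 6668.562333… → ⌈·⌉ = 6669
j=17: r + 16k = 7103.784555… → ⌈·⌉ = 7104
j=18: r + 17k = 7539.006777… → ⌈·⌉ = 7540

141, 576, 1011, 1446, 1882, 2317, 2752, 3187, 3623, 4058, 4493, 4928, 5363, 5799, 6234, 6669, 7104, 7540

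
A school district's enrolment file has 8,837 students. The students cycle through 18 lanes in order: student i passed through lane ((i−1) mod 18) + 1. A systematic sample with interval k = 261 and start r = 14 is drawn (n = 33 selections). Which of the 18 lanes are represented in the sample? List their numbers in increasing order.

5, 14

Consecutive selections differ by k = 261, so their lane numbers differ by 261 mod 18 = 9.
gcd(261, 18) = 9, so the sample visits 18/9 = 2 distinct residues mod 18.
Start 14 is lane 14; the lanes hit are 5, 14.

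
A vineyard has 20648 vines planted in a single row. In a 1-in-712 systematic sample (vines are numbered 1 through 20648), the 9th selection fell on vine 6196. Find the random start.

500

k = 712
r = 6196 − (9−1)×712 = 6196 − 5696 = 500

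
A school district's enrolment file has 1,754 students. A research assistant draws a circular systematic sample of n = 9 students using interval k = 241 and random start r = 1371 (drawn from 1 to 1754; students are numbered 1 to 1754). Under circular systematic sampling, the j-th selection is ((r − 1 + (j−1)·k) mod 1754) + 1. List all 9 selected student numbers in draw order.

Selection 1: 1371
Selection 2: 1371 + 241 = 1612
Selection 3: 1612 + 241 = 1853 → 1853 − 1754 = 99
Selection 4: 99 + 241 = 340
Selection 5: 340 + 241 = 581
Selection 6: 581 + 241 = 822
Selection 7: 822 + 241 = 1063
Selection 8: 1063 + 241 = 1304
Selection 9: 1304 + 241 = 1545

1371, 1612, 99, 340, 581, 822, 1063, 1304, 1545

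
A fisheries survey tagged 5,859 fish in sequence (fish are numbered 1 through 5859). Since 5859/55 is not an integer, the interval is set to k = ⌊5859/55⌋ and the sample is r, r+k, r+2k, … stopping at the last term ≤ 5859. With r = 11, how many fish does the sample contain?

k = ⌊5859/55⌋ = 106
Achieved size = ⌊(5859 − 11)/106⌋ + 1 = ⌊5848/106⌋ + 1 = 55 + 1 = 56
(last selection: 11 + 55×106 = 5841 ≤ 5859; next would be 5947 > 5859)

56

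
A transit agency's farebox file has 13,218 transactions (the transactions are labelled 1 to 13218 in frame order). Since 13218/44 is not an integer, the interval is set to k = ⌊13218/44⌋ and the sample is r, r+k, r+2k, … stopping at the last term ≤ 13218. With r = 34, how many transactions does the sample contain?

k = ⌊13218/44⌋ = 300
Achieved size = ⌊(13218 − 34)/300⌋ + 1 = ⌊13184/300⌋ + 1 = 43 + 1 = 44
(last selection: 34 + 43×300 = 12934 ≤ 13218; next would be 13234 > 13218)

44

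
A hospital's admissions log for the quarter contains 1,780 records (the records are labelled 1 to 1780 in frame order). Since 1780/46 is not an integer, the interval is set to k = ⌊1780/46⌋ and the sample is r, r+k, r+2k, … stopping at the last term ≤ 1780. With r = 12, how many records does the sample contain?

47

k = ⌊1780/46⌋ = 38
Achieved size = ⌊(1780 − 12)/38⌋ + 1 = ⌊1768/38⌋ + 1 = 46 + 1 = 47
(last selection: 12 + 46×38 = 1760 ≤ 1780; next would be 1798 > 1780)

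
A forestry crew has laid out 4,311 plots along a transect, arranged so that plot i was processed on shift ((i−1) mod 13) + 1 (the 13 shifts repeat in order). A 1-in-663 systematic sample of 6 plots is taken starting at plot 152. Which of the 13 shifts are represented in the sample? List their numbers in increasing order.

9

Consecutive selections differ by k = 663, so their shift numbers differ by 663 mod 13 = 0.
gcd(663, 13) = 13, so the sample visits 13/13 = 1 distinct residues mod 13.
Start 152 is shift 9; the shifts hit are 9.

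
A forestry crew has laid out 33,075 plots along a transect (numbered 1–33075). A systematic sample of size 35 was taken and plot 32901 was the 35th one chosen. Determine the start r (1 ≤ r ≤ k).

771

k = 33075/35 = 945
r = 32901 − (35−1)×945 = 32901 − 32130 = 771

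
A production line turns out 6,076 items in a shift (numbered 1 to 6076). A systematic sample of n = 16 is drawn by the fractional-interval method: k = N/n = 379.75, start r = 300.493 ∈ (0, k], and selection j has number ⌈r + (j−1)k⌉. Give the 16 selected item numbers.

301, 681, 1060, 1440, 1820, 2200, 2579, 2959, 3339, 3719, 4098, 4478, 4858, 5238, 5617, 5997

j=1: r + 0k = 300.493 → ⌈·⌉ = 301
j=2: r + 1k = 680.243 → ⌈·⌉ = 681
j=3: r + 2k = 1059.993 → ⌈·⌉ = 1060
j=4: r + 3k = 1439.743 → ⌈·⌉ = 1440
j=5: r + 4k = 1819.493 → ⌈·⌉ = 1820
j=6: r + 5k = 2199.243 → ⌈·⌉ = 2200
j=7: r + 6k = 2578.993 → ⌈·⌉ = 2579
j=8: r + 7k = 2958.743 → ⌈·⌉ = 2959
j=9: r + 8k = 3338.493 → ⌈·⌉ = 3339
j=10: r + 9k = 3718.243 → ⌈·⌉ = 3719
j=11: r + 10k = 4097.993 → ⌈·⌉ = 4098
j=12: r + 11k = 4477.743 → ⌈·⌉ = 4478
j=13: r + 12k = 4857.493 → ⌈·⌉ = 4858
j=14: r + 13k = 5237.243 → ⌈·⌉ = 5238
j=15: r + 14k = 5616.993 → ⌈·⌉ = 5617
j=16: r + 15k = 5996.743 → ⌈·⌉ = 5997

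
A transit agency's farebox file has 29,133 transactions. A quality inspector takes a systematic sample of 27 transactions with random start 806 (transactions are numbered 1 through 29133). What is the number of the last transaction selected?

k = 29133/27 = 1079
27th selection = r + (27−1)·k = 806 + 26×1079 = 806 + 28054 = 28860

28860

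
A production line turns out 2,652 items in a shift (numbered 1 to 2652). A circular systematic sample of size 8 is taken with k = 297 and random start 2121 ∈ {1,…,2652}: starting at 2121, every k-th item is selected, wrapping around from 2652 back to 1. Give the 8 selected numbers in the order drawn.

Selection 1: 2121
Selection 2: 2121 + 297 = 2418
Selection 3: 2418 + 297 = 2715 → 2715 − 2652 = 63
Selection 4: 63 + 297 = 360
Selection 5: 360 + 297 = 657
Selection 6: 657 + 297 = 954
Selection 7: 954 + 297 = 1251
Selection 8: 1251 + 297 = 1548

2121, 2418, 63, 360, 657, 954, 1251, 1548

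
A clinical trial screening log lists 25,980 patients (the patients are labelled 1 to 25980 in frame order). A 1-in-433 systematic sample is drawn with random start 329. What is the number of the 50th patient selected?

21546

k = 433
50th selection = r + (50−1)·k = 329 + 49×433 = 329 + 21217 = 21546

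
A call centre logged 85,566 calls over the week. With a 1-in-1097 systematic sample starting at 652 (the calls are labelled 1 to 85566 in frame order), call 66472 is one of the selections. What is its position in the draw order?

61

k = 1097
position = (66472 − 652)/1097 + 1 = 65820/1097 + 1 = 60 + 1 = 61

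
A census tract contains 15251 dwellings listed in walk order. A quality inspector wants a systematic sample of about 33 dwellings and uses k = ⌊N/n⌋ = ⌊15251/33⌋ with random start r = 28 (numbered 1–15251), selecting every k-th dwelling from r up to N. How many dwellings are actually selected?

k = ⌊15251/33⌋ = 462
Achieved size = ⌊(15251 − 28)/462⌋ + 1 = ⌊15223/462⌋ + 1 = 32 + 1 = 33
(last selection: 28 + 32×462 = 14812 ≤ 15251; next would be 15274 > 15251)

33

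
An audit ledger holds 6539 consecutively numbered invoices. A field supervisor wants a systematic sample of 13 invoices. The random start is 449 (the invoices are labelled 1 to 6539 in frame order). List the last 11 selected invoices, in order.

k = N/n = 6539/13 = 503
3rd selection = 449 + 2×503 = 1455
4th: 1455 + 503 = 1958
5th: 1958 + 503 = 2461
6th: 2461 + 503 = 2964
7th: 2964 + 503 = 3467
8th: 3467 + 503 = 3970
9th: 3970 + 503 = 4473
10th: 4473 + 503 = 4976
11th: 4976 + 503 = 5479
12th: 5479 + 503 = 5982
13th: 5982 + 503 = 6485

1455, 1958, 2461, 2964, 3467, 3970, 4473, 4976, 5479, 5982, 6485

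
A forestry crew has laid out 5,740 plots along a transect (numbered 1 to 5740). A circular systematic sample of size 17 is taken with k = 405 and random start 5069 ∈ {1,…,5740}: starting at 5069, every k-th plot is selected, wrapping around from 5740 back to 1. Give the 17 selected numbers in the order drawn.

5069, 5474, 139, 544, 949, 1354, 1759, 2164, 2569, 2974, 3379, 3784, 4189, 4594, 4999, 5404, 69

Selection 1: 5069
Selection 2: 5069 + 405 = 5474
Selection 3: 5474 + 405 = 5879 → 5879 − 5740 = 139
Selection 4: 139 + 405 = 544
Selection 5: 544 + 405 = 949
Selection 6: 949 + 405 = 1354
Selection 7: 1354 + 405 = 1759
Selection 8: 1759 + 405 = 2164
Selection 9: 2164 + 405 = 2569
Selection 10: 2569 + 405 = 2974
Selection 11: 2974 + 405 = 3379
Selection 12: 3379 + 405 = 3784
Selection 13: 3784 + 405 = 4189
Selection 14: 4189 + 405 = 4594
Selection 15: 4594 + 405 = 4999
Selection 16: 4999 + 405 = 5404
Selection 17: 5404 + 405 = 5809 → 5809 − 5740 = 69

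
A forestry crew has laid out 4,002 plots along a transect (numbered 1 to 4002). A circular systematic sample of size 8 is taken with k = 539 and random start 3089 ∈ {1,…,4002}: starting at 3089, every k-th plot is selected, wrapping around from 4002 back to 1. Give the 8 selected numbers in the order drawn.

Selection 1: 3089
Selection 2: 3089 + 539 = 3628
Selection 3: 3628 + 539 = 4167 → 4167 − 4002 = 165
Selection 4: 165 + 539 = 704
Selection 5: 704 + 539 = 1243
Selection 6: 1243 + 539 = 1782
Selection 7: 1782 + 539 = 2321
Selection 8: 2321 + 539 = 2860

3089, 3628, 165, 704, 1243, 1782, 2321, 2860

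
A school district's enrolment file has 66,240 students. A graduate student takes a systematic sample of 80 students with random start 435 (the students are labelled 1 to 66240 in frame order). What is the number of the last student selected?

k = 66240/80 = 828
80th selection = r + (80−1)·k = 435 + 79×828 = 435 + 65412 = 65847

65847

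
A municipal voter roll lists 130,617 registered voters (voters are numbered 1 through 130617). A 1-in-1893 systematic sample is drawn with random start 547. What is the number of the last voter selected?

k = 1893
69th selection = r + (69−1)·k = 547 + 68×1893 = 547 + 128724 = 129271

129271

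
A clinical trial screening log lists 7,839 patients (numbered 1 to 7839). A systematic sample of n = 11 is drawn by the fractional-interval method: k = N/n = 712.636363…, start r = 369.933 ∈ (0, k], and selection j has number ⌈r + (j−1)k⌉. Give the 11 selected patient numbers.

370, 1083, 1796, 2508, 3221, 3934, 4646, 5359, 6072, 6784, 7497

j=1: r + 0k = 369.933 → ⌈·⌉ = 370
j=2: r + 1k = 1082.569363… → ⌈·⌉ = 1083
j=3: r + 2k = 1795.205727… → ⌈·⌉ = 1796
j=4: r + 3k = 2507.842090… → ⌈·⌉ = 2508
j=5: r + 4k = 3220.478454… → ⌈·⌉ = 3221
j=6: r + 5k = 3933.114818… → ⌈·⌉ = 3934
j=7: r + 6k = 4645.751181… → ⌈·⌉ = 4646
j=8: r + 7k = 5358.387545… → ⌈·⌉ = 5359
j=9: r + 8k = 6071.023909… → ⌈·⌉ = 6072
j=10: r + 9k = 6783.660272… → ⌈·⌉ = 6784
j=11: r + 10k = 7496.296636… → ⌈·⌉ = 7497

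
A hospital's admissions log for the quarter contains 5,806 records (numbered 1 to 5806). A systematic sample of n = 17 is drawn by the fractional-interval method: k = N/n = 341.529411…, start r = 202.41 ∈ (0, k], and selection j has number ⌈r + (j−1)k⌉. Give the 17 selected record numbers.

j=1: r + 0k = 202.41 → ⌈·⌉ = 203
j=2: r + 1k = 543.939411… → ⌈·⌉ = 544
j=3: r + 2k = 885.468823… → ⌈·⌉ = 886
j=4: r + 3k = 1226.998235… → ⌈·⌉ = 1227
j=5: r + 4k = 1568.527647… → ⌈·⌉ = 1569
j=6: r + 5k = 1910.057058… → ⌈·⌉ = 1911
j=7: r + 6k = 2251.586470… → ⌈·⌉ = 2252
j=8: r + 7k = 2593.115882… → ⌈·⌉ = 2594
j=9: r + 8k = 2934.645294… → ⌈·⌉ = 2935
j=10: r + 9k = 3276.174705… → ⌈·⌉ = 3277
j=11: r + 10k = 3617.704117… → ⌈·⌉ = 3618
j=12: r + 11k = 3959.233529… → ⌈·⌉ = 3960
j=13: r + 12k = 4300.762941… → ⌈·⌉ = 4301
j=14: r + 13k = 4642.292352… → ⌈·⌉ = 4643
j=15: r + 14k = 4983.821764… → ⌈·⌉ = 4984
j=16: r + 15k = 5325.351176… → ⌈·⌉ = 5326
j=17: r + 16k = 5666.880588… → ⌈·⌉ = 5667

203, 544, 886, 1227, 1569, 1911, 2252, 2594, 2935, 3277, 3618, 3960, 4301, 4643, 4984, 5326, 5667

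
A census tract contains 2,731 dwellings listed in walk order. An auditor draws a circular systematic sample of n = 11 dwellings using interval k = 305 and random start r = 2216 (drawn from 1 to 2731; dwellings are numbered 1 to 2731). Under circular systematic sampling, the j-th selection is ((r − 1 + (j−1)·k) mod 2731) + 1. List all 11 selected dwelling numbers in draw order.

Selection 1: 2216
Selection 2: 2216 + 305 = 2521
Selection 3: 2521 + 305 = 2826 → 2826 − 2731 = 95
Selection 4: 95 + 305 = 400
Selection 5: 400 + 305 = 705
Selection 6: 705 + 305 = 1010
Selection 7: 1010 + 305 = 1315
Selection 8: 1315 + 305 = 1620
Selection 9: 1620 + 305 = 1925
Selection 10: 1925 + 305 = 2230
Selection 11: 2230 + 305 = 2535

2216, 2521, 95, 400, 705, 1010, 1315, 1620, 1925, 2230, 2535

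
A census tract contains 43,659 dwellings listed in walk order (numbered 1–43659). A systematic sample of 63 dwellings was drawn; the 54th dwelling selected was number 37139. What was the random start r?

k = 43659/63 = 693
r = 37139 − (54−1)×693 = 37139 − 36729 = 410

410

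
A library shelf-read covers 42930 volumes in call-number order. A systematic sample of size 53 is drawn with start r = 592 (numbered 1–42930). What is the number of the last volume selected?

k = 42930/53 = 810
53rd selection = r + (53−1)·k = 592 + 52×810 = 592 + 42120 = 42712

42712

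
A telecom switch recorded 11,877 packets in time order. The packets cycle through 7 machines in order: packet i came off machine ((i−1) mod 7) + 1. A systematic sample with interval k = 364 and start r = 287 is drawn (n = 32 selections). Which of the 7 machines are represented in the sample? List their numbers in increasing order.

Consecutive selections differ by k = 364, so their machine numbers differ by 364 mod 7 = 0.
gcd(364, 7) = 7, so the sample visits 7/7 = 1 distinct residues mod 7.
Start 287 is machine 7; the machines hit are 7.

7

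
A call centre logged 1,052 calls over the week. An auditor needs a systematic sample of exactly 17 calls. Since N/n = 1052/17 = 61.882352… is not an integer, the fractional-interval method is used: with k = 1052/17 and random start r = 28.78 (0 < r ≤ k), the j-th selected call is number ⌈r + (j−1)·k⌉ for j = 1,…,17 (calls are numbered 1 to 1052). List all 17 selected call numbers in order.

29, 91, 153, 215, 277, 339, 401, 462, 524, 586, 648, 710, 772, 834, 896, 958, 1019

j=1: r + 0k = 28.78 → ⌈·⌉ = 29
j=2: r + 1k = 90.662352… → ⌈·⌉ = 91
j=3: r + 2k = 152.544705… → ⌈·⌉ = 153
j=4: r + 3k = 214.427058… → ⌈·⌉ = 215
j=5: r + 4k = 276.309411… → ⌈·⌉ = 277
j=6: r + 5k = 338.191764… → ⌈·⌉ = 339
j=7: r + 6k = 400.074117… → ⌈·⌉ = 401
j=8: r + 7k = 461.956470… → ⌈·⌉ = 462
j=9: r + 8k = 523.838823… → ⌈·⌉ = 524
j=10: r + 9k = 585.721176… → ⌈·⌉ = 586
j=11: r + 10k = 647.603529… → ⌈·⌉ = 648
j=12: r + 11k = 709.485882… → ⌈·⌉ = 710
j=13: r + 12k = 771.368235… → ⌈·⌉ = 772
j=14: r + 13k = 833.250588… → ⌈·⌉ = 834
j=15: r + 14k = 895.132941… → ⌈·⌉ = 896
j=16: r + 15k = 957.015294… → ⌈·⌉ = 958
j=17: r + 16k = 1018.897647… → ⌈·⌉ = 1019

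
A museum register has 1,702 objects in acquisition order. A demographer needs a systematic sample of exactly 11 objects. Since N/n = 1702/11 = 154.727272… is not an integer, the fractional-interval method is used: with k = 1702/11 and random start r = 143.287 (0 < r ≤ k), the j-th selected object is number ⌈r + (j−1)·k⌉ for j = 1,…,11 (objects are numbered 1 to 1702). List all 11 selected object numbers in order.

144, 299, 453, 608, 763, 917, 1072, 1227, 1382, 1536, 1691

j=1: r + 0k = 143.287 → ⌈·⌉ = 144
j=2: r + 1k = 298.014272… → ⌈·⌉ = 299
j=3: r + 2k = 452.741545… → ⌈·⌉ = 453
j=4: r + 3k = 607.468818… → ⌈·⌉ = 608
j=5: r + 4k = 762.196090… → ⌈·⌉ = 763
j=6: r + 5k = 916.923363… → ⌈·⌉ = 917
j=7: r + 6k = 1071.650636… → ⌈·⌉ = 1072
j=8: r + 7k = 1226.377909… → ⌈·⌉ = 1227
j=9: r + 8k = 1381.105181… → ⌈·⌉ = 1382
j=10: r + 9k = 1535.832454… → ⌈·⌉ = 1536
j=11: r + 10k = 1690.559727… → ⌈·⌉ = 1691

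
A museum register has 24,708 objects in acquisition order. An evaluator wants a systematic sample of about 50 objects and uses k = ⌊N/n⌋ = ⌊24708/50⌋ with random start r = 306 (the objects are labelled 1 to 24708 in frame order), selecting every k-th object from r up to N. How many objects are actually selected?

50

k = ⌊24708/50⌋ = 494
Achieved size = ⌊(24708 − 306)/494⌋ + 1 = ⌊24402/494⌋ + 1 = 49 + 1 = 50
(last selection: 306 + 49×494 = 24512 ≤ 24708; next would be 25006 > 24708)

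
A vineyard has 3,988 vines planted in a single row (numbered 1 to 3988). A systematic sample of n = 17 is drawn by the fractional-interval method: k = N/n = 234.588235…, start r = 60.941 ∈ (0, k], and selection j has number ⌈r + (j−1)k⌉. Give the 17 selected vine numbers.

j=1: r + 0k = 60.941 → ⌈·⌉ = 61
j=2: r + 1k = 295.529235… → ⌈·⌉ = 296
j=3: r + 2k = 530.117470… → ⌈·⌉ = 531
j=4: r + 3k = 764.705705… → ⌈·⌉ = 765
j=5: r + 4k = 999.293941… → ⌈·⌉ = 1000
j=6: r + 5k = 1233.882176… → ⌈·⌉ = 1234
j=7: r + 6k = 1468.470411… → ⌈·⌉ = 1469
j=8: r + 7k = 1703.058647… → ⌈·⌉ = 1704
j=9: r + 8k = 1937.646882… → ⌈·⌉ = 1938
j=10: r + 9k = 2172.235117… → ⌈·⌉ = 2173
j=11: r + 10k = 2406.823352… → ⌈·⌉ = 2407
j=12: r + 11k = 2641.411588… → ⌈·⌉ = 2642
j=13: r + 12k = 2875.999823… → ⌈·⌉ = 2876
j=14: r + 13k = 3110.588058… → ⌈·⌉ = 3111
j=15: r + 14k = 3345.176294… → ⌈·⌉ = 3346
j=16: r + 15k = 3579.764529… → ⌈·⌉ = 3580
j=17: r + 16k = 3814.352764… → ⌈·⌉ = 3815

61, 296, 531, 765, 1000, 1234, 1469, 1704, 1938, 2173, 2407, 2642, 2876, 3111, 3346, 3580, 3815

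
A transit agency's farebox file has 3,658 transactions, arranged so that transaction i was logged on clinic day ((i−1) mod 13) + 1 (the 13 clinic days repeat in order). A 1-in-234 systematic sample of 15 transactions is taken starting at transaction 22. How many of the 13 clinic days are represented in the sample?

Consecutive selections differ by k = 234, so their clinic day numbers differ by 234 mod 13 = 0.
gcd(234, 13) = 13, so the sample visits 13/13 = 1 distinct residues mod 13.
Start 22 is clinic day 9; the clinic days hit are 9.

1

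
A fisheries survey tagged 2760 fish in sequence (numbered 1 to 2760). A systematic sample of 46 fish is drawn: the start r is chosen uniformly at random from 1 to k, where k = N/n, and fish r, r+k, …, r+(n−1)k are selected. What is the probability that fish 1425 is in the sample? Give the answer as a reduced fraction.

1/60

k = 2760/46 = 60.
Fish 1425 is selected iff r ≡ 1425 (mod 60); exactly one such r in {1,…,60}.
Inclusion probability = 1/60.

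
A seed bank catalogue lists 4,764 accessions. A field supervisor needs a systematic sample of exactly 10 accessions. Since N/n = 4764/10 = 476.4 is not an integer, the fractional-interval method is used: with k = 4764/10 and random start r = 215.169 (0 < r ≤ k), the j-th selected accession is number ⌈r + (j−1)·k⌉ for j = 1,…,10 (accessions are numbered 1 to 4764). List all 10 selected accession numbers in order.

216, 692, 1168, 1645, 2121, 2598, 3074, 3550, 4027, 4503

j=1: r + 0k = 215.169 → ⌈·⌉ = 216
j=2: r + 1k = 691.569 → ⌈·⌉ = 692
j=3: r + 2k = 1167.969 → ⌈·⌉ = 1168
j=4: r + 3k = 1644.369 → ⌈·⌉ = 1645
j=5: r + 4k = 2120.769 → ⌈·⌉ = 2121
j=6: r + 5k = 2597.169 → ⌈·⌉ = 2598
j=7: r + 6k = 3073.569 → ⌈·⌉ = 3074
j=8: r + 7k = 3549.969 → ⌈·⌉ = 3550
j=9: r + 8k = 4026.369 → ⌈·⌉ = 4027
j=10: r + 9k = 4502.769 → ⌈·⌉ = 4503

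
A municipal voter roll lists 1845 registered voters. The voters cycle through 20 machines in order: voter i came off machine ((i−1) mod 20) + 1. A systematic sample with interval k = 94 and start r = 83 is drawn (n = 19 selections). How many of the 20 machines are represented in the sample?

Consecutive selections differ by k = 94, so their machine numbers differ by 94 mod 20 = 14.
gcd(94, 20) = 2, so the sample visits 20/2 = 10 distinct residues mod 20.
Start 83 is machine 3; the machines hit are 1, 3, 5, 7, 9, 11, 13, 15, 17, 19.

10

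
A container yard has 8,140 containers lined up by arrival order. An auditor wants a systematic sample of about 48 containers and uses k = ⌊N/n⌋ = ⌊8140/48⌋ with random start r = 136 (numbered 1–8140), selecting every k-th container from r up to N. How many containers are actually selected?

48

k = ⌊8140/48⌋ = 169
Achieved size = ⌊(8140 − 136)/169⌋ + 1 = ⌊8004/169⌋ + 1 = 47 + 1 = 48
(last selection: 136 + 47×169 = 8079 ≤ 8140; next would be 8248 > 8140)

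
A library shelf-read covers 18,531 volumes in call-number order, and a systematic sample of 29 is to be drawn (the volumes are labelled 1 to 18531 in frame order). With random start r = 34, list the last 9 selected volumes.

k = N/n = 18531/29 = 639
21st selection = 34 + 20×639 = 12814
22nd: 12814 + 639 = 13453
23rd: 13453 + 639 = 14092
24th: 14092 + 639 = 14731
25th: 14731 + 639 = 15370
26th: 15370 + 639 = 16009
27th: 16009 + 639 = 16648
28th: 16648 + 639 = 17287
29th: 17287 + 639 = 17926

12814, 13453, 14092, 14731, 15370, 16009, 16648, 17287, 17926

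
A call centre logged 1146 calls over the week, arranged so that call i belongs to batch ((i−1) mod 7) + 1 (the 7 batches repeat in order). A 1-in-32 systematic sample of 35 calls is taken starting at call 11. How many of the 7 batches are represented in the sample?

7

Consecutive selections differ by k = 32, so their batch numbers differ by 32 mod 7 = 4.
gcd(32, 7) = 1, so the sample visits 7/1 = 7 distinct residues mod 7.
Start 11 is batch 4; the batches hit are 1, 2, 3, 4, 5, 6, 7.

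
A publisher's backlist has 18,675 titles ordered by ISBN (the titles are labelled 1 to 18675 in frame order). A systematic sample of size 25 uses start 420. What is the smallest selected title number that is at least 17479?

17601

k = 18675/25 = 747
Steps past start: ⌈(17479 − 420)/747⌉ = ⌈17059/747⌉ = 23
Selected title: 420 + 23×747 = 17601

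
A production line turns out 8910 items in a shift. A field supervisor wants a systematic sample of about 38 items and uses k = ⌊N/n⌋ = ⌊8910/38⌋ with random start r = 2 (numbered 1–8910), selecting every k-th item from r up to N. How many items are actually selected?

39

k = ⌊8910/38⌋ = 234
Achieved size = ⌊(8910 − 2)/234⌋ + 1 = ⌊8908/234⌋ + 1 = 38 + 1 = 39
(last selection: 2 + 38×234 = 8894 ≤ 8910; next would be 9128 > 8910)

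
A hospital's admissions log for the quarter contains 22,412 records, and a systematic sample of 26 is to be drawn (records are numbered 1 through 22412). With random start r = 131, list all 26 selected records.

131, 993, 1855, 2717, 3579, 4441, 5303, 6165, 7027, 7889, 8751, 9613, 10475, 11337, 12199, 13061, 13923, 14785, 15647, 16509, 17371, 18233, 19095, 19957, 20819, 21681

k = N/n = 22412/26 = 862
record 1: 131
record 2: 131 + 862 = 993
record 3: 993 + 862 = 1855
record 4: 1855 + 862 = 2717
record 5: 2717 + 862 = 3579
record 6: 3579 + 862 = 4441
record 7: 4441 + 862 = 5303
record 8: 5303 + 862 = 6165
record 9: 6165 + 862 = 7027
record 10: 7027 + 862 = 7889
record 11: 7889 + 862 = 8751
record 12: 8751 + 862 = 9613
record 13: 9613 + 862 = 10475
record 14: 10475 + 862 = 11337
record 15: 11337 + 862 = 12199
record 16: 12199 + 862 = 13061
record 17: 13061 + 862 = 13923
record 18: 13923 + 862 = 14785
record 19: 14785 + 862 = 15647
record 20: 15647 + 862 = 16509
record 21: 16509 + 862 = 17371
record 22: 17371 + 862 = 18233
record 23: 18233 + 862 = 19095
record 24: 19095 + 862 = 19957
record 25: 19957 + 862 = 20819
record 26: 20819 + 862 = 21681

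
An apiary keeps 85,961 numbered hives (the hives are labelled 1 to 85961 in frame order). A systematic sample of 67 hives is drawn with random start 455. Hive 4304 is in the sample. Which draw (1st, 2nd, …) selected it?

4

k = 85961/67 = 1283
position = (4304 − 455)/1283 + 1 = 3849/1283 + 1 = 3 + 1 = 4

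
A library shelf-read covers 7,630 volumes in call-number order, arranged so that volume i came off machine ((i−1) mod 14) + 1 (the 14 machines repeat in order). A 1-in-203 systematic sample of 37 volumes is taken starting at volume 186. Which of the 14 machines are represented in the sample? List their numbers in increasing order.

4, 11

Consecutive selections differ by k = 203, so their machine numbers differ by 203 mod 14 = 7.
gcd(203, 14) = 7, so the sample visits 14/7 = 2 distinct residues mod 14.
Start 186 is machine 4; the machines hit are 4, 11.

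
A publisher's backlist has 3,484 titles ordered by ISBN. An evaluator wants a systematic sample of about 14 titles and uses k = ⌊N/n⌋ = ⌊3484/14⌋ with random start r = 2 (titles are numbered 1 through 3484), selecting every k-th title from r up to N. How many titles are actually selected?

k = ⌊3484/14⌋ = 248
Achieved size = ⌊(3484 − 2)/248⌋ + 1 = ⌊3482/248⌋ + 1 = 14 + 1 = 15
(last selection: 2 + 14×248 = 3474 ≤ 3484; next would be 3722 > 3484)

15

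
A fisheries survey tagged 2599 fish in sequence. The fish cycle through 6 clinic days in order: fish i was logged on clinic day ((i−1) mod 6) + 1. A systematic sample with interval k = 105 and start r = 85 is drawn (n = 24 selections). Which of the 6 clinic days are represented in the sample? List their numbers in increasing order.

Consecutive selections differ by k = 105, so their clinic day numbers differ by 105 mod 6 = 3.
gcd(105, 6) = 3, so the sample visits 6/3 = 2 distinct residues mod 6.
Start 85 is clinic day 1; the clinic days hit are 1, 4.

1, 4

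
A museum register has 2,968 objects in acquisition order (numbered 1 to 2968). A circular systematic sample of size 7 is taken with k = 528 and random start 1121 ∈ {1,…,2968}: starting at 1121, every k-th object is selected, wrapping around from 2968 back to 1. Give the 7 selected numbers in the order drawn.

1121, 1649, 2177, 2705, 265, 793, 1321

Selection 1: 1121
Selection 2: 1121 + 528 = 1649
Selection 3: 1649 + 528 = 2177
Selection 4: 2177 + 528 = 2705
Selection 5: 2705 + 528 = 3233 → 3233 − 2968 = 265
Selection 6: 265 + 528 = 793
Selection 7: 793 + 528 = 1321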